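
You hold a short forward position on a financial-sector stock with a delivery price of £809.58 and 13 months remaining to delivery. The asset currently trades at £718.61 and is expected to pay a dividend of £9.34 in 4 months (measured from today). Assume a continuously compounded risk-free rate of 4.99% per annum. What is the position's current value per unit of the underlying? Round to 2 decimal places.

PV(remaining dividends) I = 9.34·e^(−0.0499·4/12) = 9.1859
Current forward F = (S − I)·e^(rT) = (718.61 − 9.1859)·e^(0.0499·13/12) = 709.4241 × 1.055546 = 748.8298
Value (long) = (F − K)·e^(−rT) = (748.8298 − 809.58) × 0.947377 = -57.5533
Short position value = −(long value) = £57.55

£57.55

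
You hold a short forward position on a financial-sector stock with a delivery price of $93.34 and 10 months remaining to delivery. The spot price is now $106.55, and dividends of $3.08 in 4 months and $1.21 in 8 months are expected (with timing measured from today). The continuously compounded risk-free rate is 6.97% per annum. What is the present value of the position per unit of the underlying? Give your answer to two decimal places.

-$14.31

PV(remaining dividends) I = 3.08·e^(−0.0697·4/12) + 1.21·e^(−0.0697·8/12) = 4.1643
Current forward F = (S − I)·e^(rT) = (106.55 − 4.1643)·e^(0.0697·10/12) = 102.3857 × 1.059803 = 108.5087
Value (long) = (F − K)·e^(−rT) = (108.5087 − 93.34) × 0.943571 = 14.3127
Short position value = −(long value) = -$14.31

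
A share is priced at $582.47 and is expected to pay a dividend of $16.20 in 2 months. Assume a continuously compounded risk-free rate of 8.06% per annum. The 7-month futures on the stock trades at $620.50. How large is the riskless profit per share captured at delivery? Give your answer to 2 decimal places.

$26.74 per share

PV(dividends) I = 16.20·e^(−0.0806·2/12) = 15.9838
Fair futures F* = (S − I)·e^(rT) = (582.47 − 15.9838)·e^0.047017 = 566.4862 × 1.048140 = 593.7568
Market $620.50 > fair 593.7568: forward overpriced → cash-and-carry (borrow at r, buy the stock and collect the dividends, short the forward).
Profit at T = |F_mkt − F*| = |620.50 − 593.7568| = $26.74 per share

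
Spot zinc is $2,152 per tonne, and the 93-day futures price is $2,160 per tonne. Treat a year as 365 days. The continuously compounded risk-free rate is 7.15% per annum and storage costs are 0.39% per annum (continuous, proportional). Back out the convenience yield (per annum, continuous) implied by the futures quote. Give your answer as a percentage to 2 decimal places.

6.08%

F = S·e^((r+u−y)T) ⇒ (r+u−y) = ln(F/S)/T
ln(2160/2152) = 0.003711; /T ⇒ 0.014565
y = r + u − ln(F/S)/T = 0.0715 + 0.0039 − 0.014565 = 0.060835
y = 6.08%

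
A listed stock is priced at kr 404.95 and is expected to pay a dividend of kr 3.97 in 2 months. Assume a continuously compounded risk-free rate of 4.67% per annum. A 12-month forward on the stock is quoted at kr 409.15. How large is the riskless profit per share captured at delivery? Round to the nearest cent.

kr 11.03 per share

PV(dividends) I = 3.97·e^(−0.0467·2/12) = 3.9392
Fair forward F* = (S − I)·e^(rT) = (404.95 − 3.9392)·e^0.046700 = 401.0108 × 1.047808 = 420.1823
Market kr 409.15 < fair 420.1823: forward underpriced → reverse cash-and-carry (short the stock, invest proceeds at r, pay the dividends, go long the forward).
Profit at T = |F_mkt − F*| = |409.15 − 420.1823| = kr 11.03 per share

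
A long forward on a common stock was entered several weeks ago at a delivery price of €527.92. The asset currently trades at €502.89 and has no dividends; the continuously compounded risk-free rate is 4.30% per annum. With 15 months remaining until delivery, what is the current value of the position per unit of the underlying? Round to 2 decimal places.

€2.60

Current fair forward for the remaining 15 months: F = S·e^(r·T), r = 0.0430
F = 502.89 · e^(0.0430 × 15/12) = 502.89 × 1.055221 = 530.6601
Value of long forward = (F − K)·e^(−rT) = (530.6601 − 527.92) · e^(−0.0430·15/12)
= 2.7401 × 0.947669 = 2.60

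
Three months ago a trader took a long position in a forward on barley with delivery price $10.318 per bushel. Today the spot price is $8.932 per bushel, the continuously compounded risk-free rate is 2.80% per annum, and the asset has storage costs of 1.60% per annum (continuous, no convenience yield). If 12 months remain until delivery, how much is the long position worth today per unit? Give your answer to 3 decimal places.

Current fair forward for the remaining 12 months: F = S·e^((r + u)·T), (r + u) = 0.0280 + 0.0160 = 0.0440
F = 8.932 · e^(0.0440 × 12/12) = 8.932 × 1.044982 = 9.3338
Value of long forward = (F − K)·e^(−rT) = (9.3338 − 10.318) · e^(−0.0280·12/12)
= -0.9842 × 0.972388 = -0.957

-$0.957 per bushel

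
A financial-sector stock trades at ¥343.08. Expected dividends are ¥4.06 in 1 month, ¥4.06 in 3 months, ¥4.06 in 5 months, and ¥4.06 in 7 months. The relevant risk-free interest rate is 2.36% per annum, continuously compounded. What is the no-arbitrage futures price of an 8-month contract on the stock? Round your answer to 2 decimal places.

PV(dividends) I = 4.06·e^(−0.0236·1/12) + 4.06·e^(−0.0236·3/12) + 4.06·e^(−0.0236·5/12) + 4.06·e^(−0.0236·7/12)
I = 4.0520 + 4.0361 + 4.0203 + 4.0045 = 16.1129
F = (S − I)·e^(rT) = (343.08 − 16.1129) · e^(0.0236·8/12)
= 326.9671 · e^0.015733 = 326.9671 × 1.015857 = ¥332.15

¥332.15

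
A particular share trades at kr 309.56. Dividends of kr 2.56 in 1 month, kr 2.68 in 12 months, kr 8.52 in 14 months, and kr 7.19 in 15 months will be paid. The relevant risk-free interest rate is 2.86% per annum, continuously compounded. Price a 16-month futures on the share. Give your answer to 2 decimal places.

PV(dividends) I = 2.56·e^(−0.0286·1/12) + 2.68·e^(−0.0286·12/12) + 8.52·e^(−0.0286·14/12) + 7.19·e^(−0.0286·15/12)
I = 2.5539 + 2.6044 + 8.2404 + 6.9375 = 20.3362
F = (S − I)·e^(rT) = (309.56 − 20.3362) · e^(0.0286·16/12)
= 289.2238 · e^0.038133 = 289.2238 × 1.038869 = kr 300.47

kr 300.47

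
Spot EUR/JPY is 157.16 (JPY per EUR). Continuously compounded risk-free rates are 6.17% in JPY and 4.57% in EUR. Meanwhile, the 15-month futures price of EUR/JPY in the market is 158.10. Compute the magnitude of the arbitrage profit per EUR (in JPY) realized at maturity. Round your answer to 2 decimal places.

2.23 per EUR (in JPY)

Fair futures: F* = S·e^(carry·T), with carry = (r_JPY − r_EUR) = 0.0617 − 0.0457 = 0.0160
F* = 157.16 · e^(0.0160 × 15/12) = 157.16 · e^0.020000 = 157.16 × 1.020201 = 160.3348
Market 158.10 < fair 160.3348: forward underpriced → reverse cash-and-carry (short spot, go long the forward).
At maturity, profit = |F_mkt − F*| = |158.10 − 160.3348| = 2.23 per EUR (in JPY)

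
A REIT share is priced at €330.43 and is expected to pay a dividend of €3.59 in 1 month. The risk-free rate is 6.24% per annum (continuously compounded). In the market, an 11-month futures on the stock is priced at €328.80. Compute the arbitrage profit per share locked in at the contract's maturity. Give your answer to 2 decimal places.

PV(dividends) I = 3.59·e^(−0.0624·1/12) = 3.5714
Fair futures F* = (S − I)·e^(rT) = (330.43 − 3.5714)·e^0.057200 = 326.8586 × 1.058868 = 346.1001
Market €328.80 < fair 346.1001: forward underpriced → reverse cash-and-carry (short the stock, invest proceeds at r, pay the dividends, go long the forward).
Profit at T = |F_mkt − F*| = |328.80 − 346.1001| = €17.30 per share

€17.30 per share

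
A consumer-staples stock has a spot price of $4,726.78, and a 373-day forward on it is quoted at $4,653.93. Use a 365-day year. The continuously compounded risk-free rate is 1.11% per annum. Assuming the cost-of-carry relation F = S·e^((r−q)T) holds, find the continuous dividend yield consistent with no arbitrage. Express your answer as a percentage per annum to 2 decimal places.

From F = S·e^((r−q)T): (r − q) = ln(F/S)/T
ln(4653.93/4726.78) = ln(0.984588) = -0.015532
(r − q) = -0.015532 / (373/365) = -0.015199
q = r − ln(F/S)/T = 0.0111 + 0.015199 = 0.026299
q = 2.63%

2.63%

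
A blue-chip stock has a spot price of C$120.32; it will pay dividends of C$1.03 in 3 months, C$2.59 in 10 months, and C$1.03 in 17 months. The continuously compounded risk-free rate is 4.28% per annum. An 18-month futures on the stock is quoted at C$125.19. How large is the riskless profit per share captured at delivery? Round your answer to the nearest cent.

C$1.68 per share

PV(dividends) I = 1.03·e^(−0.0428·3/12) + 2.59·e^(−0.0428·10/12) + 1.03·e^(−0.0428·17/12) = 4.4877
Fair futures F* = (S − I)·e^(rT) = (120.32 − 4.4877)·e^0.064200 = 115.8323 × 1.066306 = 123.5127
Market C$125.19 > fair 123.5127: forward overpriced → cash-and-carry (borrow at r, buy the stock and collect the dividends, short the forward).
Profit at T = |F_mkt − F*| = |125.19 − 123.5127| = C$1.68 per share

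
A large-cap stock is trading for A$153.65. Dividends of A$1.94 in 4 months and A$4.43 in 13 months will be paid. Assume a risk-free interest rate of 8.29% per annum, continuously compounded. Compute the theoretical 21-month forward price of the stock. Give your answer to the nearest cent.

A$170.78

PV(dividends) I = 1.94·e^(−0.0829·4/12) + 4.43·e^(−0.0829·13/12)
I = 1.8871 + 4.0495 = 5.9366
F = (S − I)·e^(rT) = (153.65 − 5.9366) · e^(0.0829·21/12)
= 147.7134 · e^0.145075 = 147.7134 × 1.156126 = A$170.78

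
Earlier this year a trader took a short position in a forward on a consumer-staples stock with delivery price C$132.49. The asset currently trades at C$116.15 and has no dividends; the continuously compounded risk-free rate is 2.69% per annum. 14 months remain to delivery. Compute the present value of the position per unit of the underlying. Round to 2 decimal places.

C$12.25

Current fair forward for the remaining 14 months: F = S·e^(r·T), r = 0.0269
F = 116.15 · e^(0.0269 × 14/12) = 116.15 × 1.031881 = 119.8530
Value of long forward = (F − K)·e^(−rT) = (119.8530 − 132.49) · e^(−0.0269·14/12)
= -12.6370 × 0.969104 = -12.25
Short position value = −(long value) = C$12.25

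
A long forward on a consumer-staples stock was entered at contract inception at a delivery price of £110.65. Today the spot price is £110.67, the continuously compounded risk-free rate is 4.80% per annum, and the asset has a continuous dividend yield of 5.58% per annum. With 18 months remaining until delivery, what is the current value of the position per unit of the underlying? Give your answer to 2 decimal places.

Current fair forward for the remaining 18 months: F = S·e^((r − q)·T), (r − q) = 0.0480 − 0.0558 = -0.0078
F = 110.67 · e^(-0.0078 × 18/12) = 110.67 × 0.988368 = 109.3827
Value of long forward = (F − K)·e^(−rT) = (109.3827 − 110.65) · e^(−0.0480·18/12)
= -1.2673 × 0.930531 = -1.18

-£1.18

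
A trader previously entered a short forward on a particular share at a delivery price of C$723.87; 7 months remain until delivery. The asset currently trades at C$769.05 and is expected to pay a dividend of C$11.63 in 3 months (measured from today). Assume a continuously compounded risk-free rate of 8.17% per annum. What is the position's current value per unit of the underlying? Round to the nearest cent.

-C$67.47

PV(remaining dividends) I = 11.63·e^(−0.0817·3/12) = 11.3949
Current forward F = (S − I)·e^(rT) = (769.05 − 11.3949)·e^(0.0817·7/12) = 757.6551 × 1.048812 = 794.6378
Value (long) = (F − K)·e^(−rT) = (794.6378 − 723.87) × 0.953459 = 67.4742
Short position value = −(long value) = -C$67.47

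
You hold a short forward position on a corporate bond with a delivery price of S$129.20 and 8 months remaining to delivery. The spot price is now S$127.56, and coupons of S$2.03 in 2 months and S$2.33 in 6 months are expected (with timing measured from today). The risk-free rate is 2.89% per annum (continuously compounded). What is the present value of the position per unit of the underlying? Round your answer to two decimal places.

PV(remaining coupons) I = 2.03·e^(−0.0289·2/12) + 2.33·e^(−0.0289·6/12) = 4.3168
Current forward F = (S − I)·e^(rT) = (127.56 − 4.3168)·e^(0.0289·8/12) = 123.2432 × 1.019453 = 125.6406
Value (long) = (F − K)·e^(−rT) = (125.6406 − 129.20) × 0.980918 = -3.4915
Short position value = −(long value) = S$3.49

S$3.49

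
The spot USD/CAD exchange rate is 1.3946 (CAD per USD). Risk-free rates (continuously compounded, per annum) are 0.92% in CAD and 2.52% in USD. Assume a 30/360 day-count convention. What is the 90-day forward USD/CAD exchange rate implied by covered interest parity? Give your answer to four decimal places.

F = S·e^((r_CAD − r_USD)T) = 1.3946 · e^((0.0092 − 0.0252) × 90/360)
= 1.3946 · e^-0.004000 = 1.3946 × 0.996008
F = 1.3890 CAD per USD

1.3890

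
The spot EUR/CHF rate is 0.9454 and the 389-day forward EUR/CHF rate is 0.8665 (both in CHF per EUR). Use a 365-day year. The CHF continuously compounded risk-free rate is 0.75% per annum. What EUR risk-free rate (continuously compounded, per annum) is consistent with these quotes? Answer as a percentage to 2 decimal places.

8.93%

F = S·e^((r_CHF − r_EUR)T) ⇒ r_EUR = r_CHF − ln(F/S)/T
ln(0.8665/0.9454) = -0.087146; /(389/365) = -0.081769
r_EUR = 0.0075 + 0.081769 = 0.089269
r_EUR = 8.93%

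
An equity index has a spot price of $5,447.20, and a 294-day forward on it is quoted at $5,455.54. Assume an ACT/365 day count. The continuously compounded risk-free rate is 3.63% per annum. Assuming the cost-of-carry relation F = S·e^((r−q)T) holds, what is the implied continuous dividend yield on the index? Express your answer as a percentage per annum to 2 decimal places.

From F = S·e^((r−q)T): (r − q) = ln(F/S)/T
ln(5455.54/5447.20) = ln(1.001531) = 0.001530
(r − q) = 0.001530 / (294/365) = 0.001899
q = r − ln(F/S)/T = 0.0363 − 0.001899 = 0.034401
q = 3.44%

3.44%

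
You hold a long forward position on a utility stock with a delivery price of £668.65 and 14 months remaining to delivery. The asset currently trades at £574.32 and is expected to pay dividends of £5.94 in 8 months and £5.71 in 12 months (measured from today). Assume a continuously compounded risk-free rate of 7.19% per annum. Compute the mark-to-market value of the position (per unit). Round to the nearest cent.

PV(remaining dividends) I = 5.94·e^(−0.0719·8/12) + 5.71·e^(−0.0719·12/12) = 10.9759
Current forward F = (S − I)·e^(rT) = (574.32 − 10.9759)·e^(0.0719·14/12) = 563.3441 × 1.087502 = 612.6378
Value (long) = (F − K)·e^(−rT) = (612.6378 − 668.65) × 0.919539 = -51.5054
Value = -£51.51

-£51.51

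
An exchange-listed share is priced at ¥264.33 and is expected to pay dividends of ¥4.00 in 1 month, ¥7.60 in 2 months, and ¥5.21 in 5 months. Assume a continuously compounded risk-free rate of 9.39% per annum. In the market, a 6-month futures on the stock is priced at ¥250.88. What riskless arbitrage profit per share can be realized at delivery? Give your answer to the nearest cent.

PV(dividends) I = 4.00·e^(−0.0939·1/12) + 7.60·e^(−0.0939·2/12) + 5.21·e^(−0.0939·5/12) = 16.4609
Fair futures F* = (S − I)·e^(rT) = (264.33 − 16.4609)·e^0.046950 = 247.8691 × 1.048070 = 259.7842
Market ¥250.88 < fair 259.7842: forward underpriced → reverse cash-and-carry (short the stock, invest proceeds at r, pay the dividends, go long the forward).
Profit at T = |F_mkt − F*| = |250.88 − 259.7842| = ¥8.90 per share

¥8.90 per share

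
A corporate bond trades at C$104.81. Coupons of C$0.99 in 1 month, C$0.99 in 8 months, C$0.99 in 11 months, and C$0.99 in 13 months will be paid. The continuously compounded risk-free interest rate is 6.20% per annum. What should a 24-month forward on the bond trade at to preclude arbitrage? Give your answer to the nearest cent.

C$114.35

PV(coupons) I = 0.99·e^(−0.0620·1/12) + 0.99·e^(−0.0620·8/12) + 0.99·e^(−0.0620·11/12) + 0.99·e^(−0.0620·13/12)
I = 0.9849 + 0.9499 + 0.9353 + 0.9257 = 3.7958
F = (S − I)·e^(rT) = (104.81 − 3.7958) · e^(0.0620·24/12)
= 101.0142 · e^0.124000 = 101.0142 × 1.132016 = C$114.35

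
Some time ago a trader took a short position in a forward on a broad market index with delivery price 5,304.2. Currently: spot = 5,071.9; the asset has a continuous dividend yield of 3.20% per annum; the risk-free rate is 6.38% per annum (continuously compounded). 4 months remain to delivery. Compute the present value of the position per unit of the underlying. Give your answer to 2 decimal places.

174.50

Current fair forward for the remaining 4 months: F = S·e^((r − q)·T), (r − q) = 0.0638 − 0.0320 = 0.0318
F = 5071.9 · e^(0.0318 × 4/12) = 5071.9 × 1.01065638 = 5125.9481
Value of long forward = (F − K)·e^(−rT) = (5125.9481 − 5304.2) · e^(−0.0638·4/12)
= -178.2519 × 0.97895787 = -174.50
Short position value = −(long value) = 174.50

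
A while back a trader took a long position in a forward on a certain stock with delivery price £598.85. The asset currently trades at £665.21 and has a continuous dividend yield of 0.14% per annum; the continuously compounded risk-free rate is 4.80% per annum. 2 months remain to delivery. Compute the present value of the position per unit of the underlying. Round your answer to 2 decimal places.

£70.98

Current fair forward for the remaining 2 months: F = S·e^((r − q)·T), (r − q) = 0.0480 − 0.0014 = 0.0466
F = 665.21 · e^(0.0466 × 2/12) = 665.21 × 1.007797 = 670.3966
Value of long forward = (F − K)·e^(−rT) = (670.3966 − 598.85) · e^(−0.0480·2/12)
= 71.5466 × 0.992032 = 70.98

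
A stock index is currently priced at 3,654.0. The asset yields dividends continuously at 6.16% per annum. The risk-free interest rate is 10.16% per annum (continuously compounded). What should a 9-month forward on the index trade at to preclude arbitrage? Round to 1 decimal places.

F = S·e^((r − q)T) = 3654.0 · e^((0.1016 − 0.0616) × 9/12)
= 3654.0 · e^0.030000 = 3654.0 × 1.030455
F = 3,765.3

3,765.3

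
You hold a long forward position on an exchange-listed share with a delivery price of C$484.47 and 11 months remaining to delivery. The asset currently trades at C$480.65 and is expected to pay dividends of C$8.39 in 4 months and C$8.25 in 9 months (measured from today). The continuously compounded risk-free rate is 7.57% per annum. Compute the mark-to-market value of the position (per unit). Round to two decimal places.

PV(remaining dividends) I = 8.39·e^(−0.0757·4/12) + 8.25·e^(−0.0757·9/12) = 15.9756
Current forward F = (S − I)·e^(rT) = (480.65 − 15.9756)·e^(0.0757·11/12) = 464.6744 × 1.071856 = 498.0640
Value (long) = (F − K)·e^(−rT) = (498.0640 − 484.47) × 0.932961 = 12.6827
Value = C$12.68

C$12.68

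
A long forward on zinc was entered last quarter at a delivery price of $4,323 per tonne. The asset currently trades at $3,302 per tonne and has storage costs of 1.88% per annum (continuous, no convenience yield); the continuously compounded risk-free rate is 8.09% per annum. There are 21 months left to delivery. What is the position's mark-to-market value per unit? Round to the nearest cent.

-$339.88 per tonne

Current fair forward for the remaining 21 months: F = S·e^((r + u)·T), (r + u) = 0.0809 + 0.0188 = 0.0997
F = 3302 · e^(0.0997 × 21/12) = 3302 × 1.19062098 = 3931.4305
Value of long forward = (F − K)·e^(−rT) = (3931.4305 − 4323) · e^(−0.0809·21/12)
= -391.5695 × 0.86799007 = -339.88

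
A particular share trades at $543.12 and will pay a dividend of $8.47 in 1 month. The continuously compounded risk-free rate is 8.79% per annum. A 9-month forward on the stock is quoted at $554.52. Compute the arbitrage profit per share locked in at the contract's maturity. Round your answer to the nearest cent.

$16.63 per share

PV(dividends) I = 8.47·e^(−0.0879·1/12) = 8.4082
Fair forward F* = (S − I)·e^(rT) = (543.12 − 8.4082)·e^0.065925 = 534.7118 × 1.068147 = 571.1508
Market $554.52 < fair 571.1508: forward underpriced → reverse cash-and-carry (short the stock, invest proceeds at r, pay the dividends, go long the forward).
Profit at T = |F_mkt − F*| = |554.52 − 571.1508| = $16.63 per share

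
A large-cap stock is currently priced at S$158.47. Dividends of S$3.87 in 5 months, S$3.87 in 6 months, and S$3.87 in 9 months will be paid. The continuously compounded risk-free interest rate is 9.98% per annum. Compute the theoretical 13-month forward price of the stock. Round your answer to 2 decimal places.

PV(dividends) I = 3.87·e^(−0.0998·5/12) + 3.87·e^(−0.0998·6/12) + 3.87·e^(−0.0998·9/12)
I = 3.7124 + 3.6816 + 3.5909 = 10.9849
F = (S − I)·e^(rT) = (158.47 − 10.9849) · e^(0.0998·13/12)
= 147.4851 · e^0.108117 = 147.4851 × 1.114178 = S$164.32

S$164.32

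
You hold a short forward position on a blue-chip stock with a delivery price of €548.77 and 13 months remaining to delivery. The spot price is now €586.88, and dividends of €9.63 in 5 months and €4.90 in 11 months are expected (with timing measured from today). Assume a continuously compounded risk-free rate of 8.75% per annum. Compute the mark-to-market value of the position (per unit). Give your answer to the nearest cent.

-€73.93

PV(remaining dividends) I = 9.63·e^(−0.0875·5/12) + 4.90·e^(−0.0875·11/12) = 13.8076
Current forward F = (S − I)·e^(rT) = (586.88 − 13.8076)·e^(0.0875·13/12) = 573.0724 × 1.099430 = 630.0530
Value (long) = (F − K)·e^(−rT) = (630.0530 − 548.77) × 0.909562 = 73.9319
Short position value = −(long value) = -€73.93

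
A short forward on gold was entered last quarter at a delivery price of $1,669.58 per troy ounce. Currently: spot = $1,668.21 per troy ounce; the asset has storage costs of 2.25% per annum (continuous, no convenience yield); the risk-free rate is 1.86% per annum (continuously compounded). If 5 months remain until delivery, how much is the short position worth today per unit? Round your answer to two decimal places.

Current fair forward for the remaining 5 months: F = S·e^((r + u)·T), (r + u) = 0.0186 + 0.0225 = 0.0411
F = 1668.21 · e^(0.0411 × 5/12) = 1668.21 × 1.01727247 = 1697.0241
Value of long forward = (F − K)·e^(−rT) = (1697.0241 − 1669.58) · e^(−0.0186·5/12)
= 27.4441 × 0.99227995 = 27.23
Short position value = −(long value) = -$27.23

-$27.23 per troy ounce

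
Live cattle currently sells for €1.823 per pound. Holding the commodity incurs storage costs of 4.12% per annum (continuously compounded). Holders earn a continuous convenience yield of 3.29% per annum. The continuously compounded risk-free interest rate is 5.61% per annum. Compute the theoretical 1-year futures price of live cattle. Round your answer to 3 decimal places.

Net carry = r + u − y = 0.0561 + 0.0412 − 0.0329 = 0.0644
F = S·e^((r+u−y)T) = 1.823 · e^(0.0644 × 1) = 1.823 · e^0.064400
= 1.823 × 1.066519 = €1.944 per pound

€1.944 per pound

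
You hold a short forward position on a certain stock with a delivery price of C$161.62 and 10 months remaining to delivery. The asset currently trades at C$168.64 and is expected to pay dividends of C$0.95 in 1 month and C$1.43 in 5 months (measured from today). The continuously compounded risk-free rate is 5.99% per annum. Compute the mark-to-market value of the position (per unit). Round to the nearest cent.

-C$12.55

PV(remaining dividends) I = 0.95·e^(−0.0599·1/12) + 1.43·e^(−0.0599·5/12) = 2.3400
Current forward F = (S − I)·e^(rT) = (168.64 − 2.3400)·e^(0.0599·10/12) = 166.3000 × 1.051183 = 174.8117
Value (long) = (F − K)·e^(−rT) = (174.8117 − 161.62) × 0.951309 = 12.5494
Short position value = −(long value) = -C$12.55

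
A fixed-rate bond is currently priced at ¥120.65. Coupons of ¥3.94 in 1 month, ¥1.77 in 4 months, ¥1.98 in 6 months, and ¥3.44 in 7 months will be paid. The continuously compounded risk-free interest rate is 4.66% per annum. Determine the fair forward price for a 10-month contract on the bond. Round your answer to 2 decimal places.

¥114.04

PV(coupons) I = 3.94·e^(−0.0466·1/12) + 1.77·e^(−0.0466·4/12) + 1.98·e^(−0.0466·6/12) + 3.44·e^(−0.0466·7/12)
I = 3.9247 + 1.7427 + 1.9344 + 3.3477 = 10.9495
F = (S − I)·e^(rT) = (120.65 − 10.9495) · e^(0.0466·10/12)
= 109.7005 · e^0.038833 = 109.7005 × 1.039597 = ¥114.04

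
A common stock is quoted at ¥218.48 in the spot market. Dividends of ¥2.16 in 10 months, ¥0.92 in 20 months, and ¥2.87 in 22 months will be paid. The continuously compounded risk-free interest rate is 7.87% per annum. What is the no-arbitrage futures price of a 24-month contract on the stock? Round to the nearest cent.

PV(dividends) I = 2.16·e^(−0.0787·10/12) + 0.92·e^(−0.0787·20/12) + 2.87·e^(−0.0787·22/12)
I = 2.0229 + 0.8069 + 2.4844 = 5.3142
F = (S − I)·e^(rT) = (218.48 − 5.3142) · e^(0.0787·24/12)
= 213.1658 · e^0.157400 = 213.1658 × 1.170464 = ¥249.50

¥249.50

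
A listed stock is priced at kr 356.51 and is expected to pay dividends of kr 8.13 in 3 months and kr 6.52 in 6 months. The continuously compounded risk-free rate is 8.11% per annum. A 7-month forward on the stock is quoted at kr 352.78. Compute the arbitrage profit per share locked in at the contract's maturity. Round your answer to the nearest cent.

PV(dividends) I = 8.13·e^(−0.0811·3/12) + 6.52·e^(−0.0811·6/12) = 14.2277
Fair forward F* = (S − I)·e^(rT) = (356.51 − 14.2277)·e^0.047308 = 342.2823 × 1.048445 = 358.8642
Market kr 352.78 < fair 358.8642: forward underpriced → reverse cash-and-carry (short the stock, invest proceeds at r, pay the dividends, go long the forward).
Profit at T = |F_mkt − F*| = |352.78 − 358.8642| = kr 6.08 per share

kr 6.08 per share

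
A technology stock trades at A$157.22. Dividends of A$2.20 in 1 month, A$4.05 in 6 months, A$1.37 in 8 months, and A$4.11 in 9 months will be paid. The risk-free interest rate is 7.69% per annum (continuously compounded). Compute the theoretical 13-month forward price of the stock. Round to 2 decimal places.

PV(dividends) I = 2.20·e^(−0.0769·1/12) + 4.05·e^(−0.0769·6/12) + 1.37·e^(−0.0769·8/12) + 4.11·e^(−0.0769·9/12)
I = 2.1859 + 3.8972 + 1.3015 + 3.8797 = 11.2643
F = (S − I)·e^(rT) = (157.22 − 11.2643) · e^(0.0769·13/12)
= 145.9557 · e^0.083308 = 145.9557 × 1.086877 = A$158.64

A$158.64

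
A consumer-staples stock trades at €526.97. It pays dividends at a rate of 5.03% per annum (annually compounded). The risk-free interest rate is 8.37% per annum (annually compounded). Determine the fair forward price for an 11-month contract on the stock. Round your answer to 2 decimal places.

F = S · (1+r)^T / (1+q)^T
= 526.97 × 1.076465 / 1.046013 = 526.97 × 1.029112
F = €542.31

€542.31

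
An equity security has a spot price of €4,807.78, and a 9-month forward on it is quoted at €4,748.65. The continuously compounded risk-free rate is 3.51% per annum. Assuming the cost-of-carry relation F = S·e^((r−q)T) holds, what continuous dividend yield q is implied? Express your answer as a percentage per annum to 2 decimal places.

From F = S·e^((r−q)T): (r − q) = ln(F/S)/T
ln(4748.65/4807.78) = ln(0.987701) = -0.012375
(r − q) = -0.012375 / (9/12) = -0.016500
q = r − ln(F/S)/T = 0.0351 + 0.016500 = 0.051600
q = 5.16%

5.16%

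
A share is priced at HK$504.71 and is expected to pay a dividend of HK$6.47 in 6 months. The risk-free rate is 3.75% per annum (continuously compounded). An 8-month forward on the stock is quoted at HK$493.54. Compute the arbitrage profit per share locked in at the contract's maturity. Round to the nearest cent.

HK$17.44 per share

PV(dividends) I = 6.47·e^(−0.0375·6/12) = 6.3498
Fair forward F* = (S − I)·e^(rT) = (504.71 − 6.3498)·e^0.025000 = 498.3602 × 1.025315 = 510.9762
Market HK$493.54 < fair 510.9762: forward underpriced → reverse cash-and-carry (short the stock, invest proceeds at r, pay the dividends, go long the forward).
Profit at T = |F_mkt − F*| = |493.54 − 510.9762| = HK$17.44 per share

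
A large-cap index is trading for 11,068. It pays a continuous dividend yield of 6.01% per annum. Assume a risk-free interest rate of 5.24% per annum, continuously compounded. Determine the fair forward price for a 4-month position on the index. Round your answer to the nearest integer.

11,040

F = S·e^((r − q)T) = 11068 · e^((0.0524 − 0.0601) × 4/12)
= 11068 · e^-0.002567 = 11068 × 0.997436
F = 11,040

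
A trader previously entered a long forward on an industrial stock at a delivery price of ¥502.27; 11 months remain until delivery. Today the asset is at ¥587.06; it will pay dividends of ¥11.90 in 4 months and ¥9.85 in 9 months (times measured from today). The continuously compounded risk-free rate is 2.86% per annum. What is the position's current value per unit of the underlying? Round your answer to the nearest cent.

PV(remaining dividends) I = 11.90·e^(−0.0286·4/12) + 9.85·e^(−0.0286·9/12) = 21.4281
Current forward F = (S − I)·e^(rT) = (587.06 − 21.4281)·e^(0.0286·11/12) = 565.6319 × 1.026563 = 580.6568
Value (long) = (F − K)·e^(−rT) = (580.6568 − 502.27) × 0.974124 = 76.3585
Value = ¥76.36

¥76.36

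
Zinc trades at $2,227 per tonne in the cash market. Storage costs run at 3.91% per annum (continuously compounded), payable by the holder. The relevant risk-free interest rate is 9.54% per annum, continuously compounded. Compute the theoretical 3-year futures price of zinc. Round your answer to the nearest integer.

Net carry = r + u − y = 0.0954 + 0.0391 − 0.0000 = 0.1345
F = S·e^((r+u−y)T) = 2227 · e^(0.1345 × 3) = 2227 · e^0.403500
= 2227 × 1.497055 = $3,334 per tonne

$3,334 per tonne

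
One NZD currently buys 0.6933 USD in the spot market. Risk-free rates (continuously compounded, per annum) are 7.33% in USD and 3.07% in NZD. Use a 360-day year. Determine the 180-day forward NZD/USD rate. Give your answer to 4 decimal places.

0.7082

F = S·e^((r_USD − r_NZD)T) = 0.6933 · e^((0.0733 − 0.0307) × 180/360)
= 0.6933 · e^0.021300 = 0.6933 × 1.021528
F = 0.7082 USD per NZD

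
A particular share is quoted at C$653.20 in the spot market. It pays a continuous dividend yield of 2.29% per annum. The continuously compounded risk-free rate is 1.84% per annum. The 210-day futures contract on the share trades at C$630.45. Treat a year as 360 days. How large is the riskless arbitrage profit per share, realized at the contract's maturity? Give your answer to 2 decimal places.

C$21.04 per share

Fair futures: F* = S·e^(carry·T), with carry = (r − q) = 0.0184 − 0.0229 = -0.0045
F* = 653.20 · e^(-0.0045 × 210/360) = 653.20 · e^-0.002625 = 653.20 × 0.997378 = C$651.4873
Market C$630.45 < fair C$651.4873: forward underpriced → reverse cash-and-carry (short spot, go long the forward).
At maturity, profit = |F_mkt − F*| = |630.45 − 651.4873| = C$21.04 per share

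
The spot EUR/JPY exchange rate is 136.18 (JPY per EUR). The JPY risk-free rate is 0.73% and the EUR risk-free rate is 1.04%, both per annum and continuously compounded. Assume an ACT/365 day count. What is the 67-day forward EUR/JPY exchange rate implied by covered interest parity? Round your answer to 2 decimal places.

136.10

F = S·e^((r_JPY − r_EUR)T) = 136.18 · e^((0.0073 − 0.0104) × 67/365)
= 136.18 · e^-0.000569 = 136.18 × 0.999431
F = 136.10 JPY per EUR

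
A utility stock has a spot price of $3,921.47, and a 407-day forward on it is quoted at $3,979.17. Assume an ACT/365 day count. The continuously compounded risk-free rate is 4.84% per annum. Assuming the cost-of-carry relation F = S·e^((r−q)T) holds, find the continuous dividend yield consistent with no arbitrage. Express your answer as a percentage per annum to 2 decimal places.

3.53%

From F = S·e^((r−q)T): (r − q) = ln(F/S)/T
ln(3979.17/3921.47) = ln(1.014714) = 0.014607
(r − q) = 0.014607 / (407/365) = 0.013100
q = r − ln(F/S)/T = 0.0484 − 0.013100 = 0.035300
q = 3.53%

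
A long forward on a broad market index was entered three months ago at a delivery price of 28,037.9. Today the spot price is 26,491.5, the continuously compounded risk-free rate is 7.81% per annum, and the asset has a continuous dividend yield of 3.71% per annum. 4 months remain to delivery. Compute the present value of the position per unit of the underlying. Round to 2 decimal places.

-1151.49

Current fair forward for the remaining 4 months: F = S·e^((r − q)·T), (r − q) = 0.0781 − 0.0371 = 0.0410
F = 26491.5 · e^(0.0410 × 4/12) = 26491.5 × 1.01376048 = 26856.0358
Value of long forward = (F − K)·e^(−rT) = (26856.0358 − 28037.9) · e^(−0.0781·4/12)
= -1181.8642 × 0.97430261 = -1151.49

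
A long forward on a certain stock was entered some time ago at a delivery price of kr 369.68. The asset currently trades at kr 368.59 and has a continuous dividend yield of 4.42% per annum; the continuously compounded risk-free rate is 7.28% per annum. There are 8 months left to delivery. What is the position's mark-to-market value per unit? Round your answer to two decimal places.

Current fair forward for the remaining 8 months: F = S·e^((r − q)·T), (r − q) = 0.0728 − 0.0442 = 0.0286
F = 368.59 · e^(0.0286 × 8/12) = 368.59 × 1.019250 = 375.6854
Value of long forward = (F − K)·e^(−rT) = (375.6854 − 369.68) · e^(−0.0728·8/12)
= 6.0054 × 0.952626 = 5.72

kr 5.72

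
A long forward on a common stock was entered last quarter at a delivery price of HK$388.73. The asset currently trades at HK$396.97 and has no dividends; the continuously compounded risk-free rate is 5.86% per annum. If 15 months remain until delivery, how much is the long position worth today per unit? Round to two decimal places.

Current fair forward for the remaining 15 months: F = S·e^(r·T), r = 0.0586
F = 396.97 · e^(0.0586 × 15/12) = 396.97 × 1.076000 = 427.1397
Value of long forward = (F − K)·e^(−rT) = (427.1397 − 388.73) · e^(−0.0586·15/12)
= 38.4097 × 0.929368 = 35.70

HK$35.70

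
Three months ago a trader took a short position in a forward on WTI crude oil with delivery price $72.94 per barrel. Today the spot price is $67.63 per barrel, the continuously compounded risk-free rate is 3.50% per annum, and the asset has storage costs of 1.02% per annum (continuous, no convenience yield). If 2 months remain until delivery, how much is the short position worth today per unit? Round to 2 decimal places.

$4.77 per barrel

Current fair forward for the remaining 2 months: F = S·e^((r + u)·T), (r + u) = 0.0350 + 0.0102 = 0.0452
F = 67.63 · e^(0.0452 × 2/12) = 67.63 × 1.007562 = 68.1414
Value of long forward = (F − K)·e^(−rT) = (68.1414 − 72.94) · e^(−0.0350·2/12)
= -4.7986 × 0.994184 = -4.77
Short position value = −(long value) = $4.77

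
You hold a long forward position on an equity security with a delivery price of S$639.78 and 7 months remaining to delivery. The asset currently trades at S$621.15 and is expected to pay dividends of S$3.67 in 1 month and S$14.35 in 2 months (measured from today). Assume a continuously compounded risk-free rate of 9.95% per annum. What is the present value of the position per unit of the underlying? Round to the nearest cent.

PV(remaining dividends) I = 3.67·e^(−0.0995·1/12) + 14.35·e^(−0.0995·2/12) = 17.7537
Current forward F = (S − I)·e^(rT) = (621.15 − 17.7537)·e^(0.0995·7/12) = 603.3963 × 1.059759 = 639.4547
Value (long) = (F − K)·e^(−rT) = (639.4547 − 639.78) × 0.943611 = -0.3070
Value = -S$0.31

-S$0.31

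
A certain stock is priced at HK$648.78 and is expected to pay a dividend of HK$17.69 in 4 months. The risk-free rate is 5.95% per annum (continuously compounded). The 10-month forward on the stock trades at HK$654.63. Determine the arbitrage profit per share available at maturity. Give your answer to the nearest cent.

PV(dividends) I = 17.69·e^(−0.0595·4/12) = 17.3426
Fair forward F* = (S − I)·e^(rT) = (648.78 − 17.3426)·e^0.049583 = 631.4374 × 1.050833 = 663.5353
Market HK$654.63 < fair 663.5353: forward underpriced → reverse cash-and-carry (short the stock, invest proceeds at r, pay the dividends, go long the forward).
Profit at T = |F_mkt − F*| = |654.63 − 663.5353| = HK$8.91 per share

HK$8.91 per share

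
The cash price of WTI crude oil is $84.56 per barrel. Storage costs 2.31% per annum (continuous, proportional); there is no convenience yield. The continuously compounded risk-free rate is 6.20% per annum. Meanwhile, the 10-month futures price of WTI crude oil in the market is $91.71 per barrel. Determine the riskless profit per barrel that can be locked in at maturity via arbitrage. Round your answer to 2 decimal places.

Fair futures: F* = S·e^(carry·T), with carry = (r + u) = 0.0620 + 0.0231 = 0.0851
F* = 84.56 · e^(0.0851 × 10/12) = 84.56 · e^0.070917 = 84.56 × 1.073492 = $90.7745
Market $91.71 > fair $90.7745: forward overpriced → cash-and-carry (buy spot, short the forward).
At maturity, profit = |F_mkt − F*| = |91.71 − 90.7745| = $0.94 per barrel

$0.94 per barrel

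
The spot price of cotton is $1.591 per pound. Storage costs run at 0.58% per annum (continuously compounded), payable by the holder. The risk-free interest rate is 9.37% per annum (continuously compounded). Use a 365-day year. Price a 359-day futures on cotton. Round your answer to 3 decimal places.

$1.755 per pound

Net carry = r + u − y = 0.0937 + 0.0058 − 0.0000 = 0.0995
F = S·e^((r+u−y)T) = 1.591 · e^(0.0995 × 359/365) = 1.591 · e^0.097864
= 1.591 × 1.102813 = $1.755 per pound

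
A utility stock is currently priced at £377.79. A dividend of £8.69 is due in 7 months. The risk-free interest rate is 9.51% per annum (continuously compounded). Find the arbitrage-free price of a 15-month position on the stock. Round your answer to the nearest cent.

£416.22

PV(dividends) I = 8.69·e^(−0.0951·7/12)
I = 8.2211
F = (S − I)·e^(rT) = (377.79 − 8.2211) · e^(0.0951·15/12)
= 369.5689 · e^0.118875 = 369.5689 × 1.126229 = £416.22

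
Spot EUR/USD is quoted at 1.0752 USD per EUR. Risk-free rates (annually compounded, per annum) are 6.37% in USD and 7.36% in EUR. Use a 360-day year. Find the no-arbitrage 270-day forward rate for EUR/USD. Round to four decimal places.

1.0678

By covered interest parity, F = S · (1+r_USD)^T / (1+r_EUR)^T
= 1.0752 × 1.047404 / 1.054707 = 1.0752 × 0.993076
F = 1.0678 USD per EUR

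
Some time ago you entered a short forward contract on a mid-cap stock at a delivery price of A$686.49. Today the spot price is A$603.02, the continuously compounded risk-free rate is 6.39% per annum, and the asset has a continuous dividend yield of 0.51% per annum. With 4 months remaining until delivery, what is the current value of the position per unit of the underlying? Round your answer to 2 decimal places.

A$70.03

Current fair forward for the remaining 4 months: F = S·e^((r − q)·T), (r − q) = 0.0639 − 0.0051 = 0.0588
F = 603.02 · e^(0.0588 × 4/12) = 603.02 × 1.019793 = 614.9556
Value of long forward = (F − K)·e^(−rT) = (614.9556 − 686.49) · e^(−0.0639·4/12)
= -71.5344 × 0.978925 = -70.03
Short position value = −(long value) = A$70.03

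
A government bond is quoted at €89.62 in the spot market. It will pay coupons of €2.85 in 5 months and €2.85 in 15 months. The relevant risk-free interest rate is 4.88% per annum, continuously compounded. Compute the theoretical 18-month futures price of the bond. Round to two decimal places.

€90.54

PV(coupons) I = 2.85·e^(−0.0488·5/12) + 2.85·e^(−0.0488·15/12)
I = 2.7926 + 2.6813 = 5.4739
F = (S − I)·e^(rT) = (89.62 − 5.4739) · e^(0.0488·18/12)
= 84.1461 · e^0.073200 = 84.1461 × 1.075946 = €90.54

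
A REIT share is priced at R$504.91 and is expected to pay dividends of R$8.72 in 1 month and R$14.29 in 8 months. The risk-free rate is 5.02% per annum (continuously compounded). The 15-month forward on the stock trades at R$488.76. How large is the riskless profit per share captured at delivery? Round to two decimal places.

R$24.89 per share

PV(dividends) I = 8.72·e^(−0.0502·1/12) + 14.29·e^(−0.0502·8/12) = 22.5033
Fair forward F* = (S − I)·e^(rT) = (504.91 − 22.5033)·e^0.062750 = 482.4067 × 1.064761 = 513.6478
Market R$488.76 < fair 513.6478: forward underpriced → reverse cash-and-carry (short the stock, invest proceeds at r, pay the dividends, go long the forward).
Profit at T = |F_mkt − F*| = |488.76 − 513.6478| = R$24.89 per share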